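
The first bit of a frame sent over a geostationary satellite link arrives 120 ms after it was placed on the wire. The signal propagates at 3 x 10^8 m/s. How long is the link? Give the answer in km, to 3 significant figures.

36000 km

d = s × t_prop = 300000000 × 0.12 = 36000 km.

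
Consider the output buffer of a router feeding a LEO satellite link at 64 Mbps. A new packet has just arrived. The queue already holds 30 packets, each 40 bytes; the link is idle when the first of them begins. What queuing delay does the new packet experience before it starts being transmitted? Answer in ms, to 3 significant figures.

Each queued packet: L/R = 320/64000000 = 0.005 ms.
30 queued → 0.15 ms.
Queuing delay = 0.150 ms.

0.150 ms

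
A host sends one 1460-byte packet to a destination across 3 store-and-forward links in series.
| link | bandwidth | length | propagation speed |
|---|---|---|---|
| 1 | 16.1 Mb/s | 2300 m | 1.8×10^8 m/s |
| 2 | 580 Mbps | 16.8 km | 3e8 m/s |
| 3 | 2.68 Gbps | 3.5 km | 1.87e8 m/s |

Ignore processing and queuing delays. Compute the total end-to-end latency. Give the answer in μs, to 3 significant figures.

837 μs

L = 1460 × 8 = 11680 bits.
Transmission delays (L/R per hop): 725.466, 20.1379, 4.35821 μs; sum = 749.962 μs.
Propagation delays (d/s per hop): 12.7778, 56, 18.7166 μs; sum = 87.4944 μs.
End-to-end = 837 μs.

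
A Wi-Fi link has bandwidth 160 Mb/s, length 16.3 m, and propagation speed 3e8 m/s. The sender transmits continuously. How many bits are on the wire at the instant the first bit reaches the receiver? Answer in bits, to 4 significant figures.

Propagation delay = 16.3 / 300000000 = 5.43333e-08 s.
BDP = R × t_prop = 160000000 × 5.43333e-08 = 8.69333 bits.

8.693 bits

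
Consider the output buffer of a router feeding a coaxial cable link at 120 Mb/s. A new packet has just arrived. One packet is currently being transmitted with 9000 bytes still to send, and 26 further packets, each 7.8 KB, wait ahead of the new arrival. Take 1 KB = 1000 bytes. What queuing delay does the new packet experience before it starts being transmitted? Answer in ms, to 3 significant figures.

Each queued packet: L/R = 62400/120000000 = 0.52 ms.
26 queued → 13.52 ms.
Plus remaining 72000 bits of current packet: 0.6 ms.
Queuing delay = 14.1 ms.

14.1 ms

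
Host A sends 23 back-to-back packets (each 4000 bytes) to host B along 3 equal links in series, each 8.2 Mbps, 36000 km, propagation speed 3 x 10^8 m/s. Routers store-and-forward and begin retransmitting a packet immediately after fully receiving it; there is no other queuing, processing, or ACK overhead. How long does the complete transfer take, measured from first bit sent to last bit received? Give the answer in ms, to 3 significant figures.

Per-hop transmission t_tx = L/R = 32000/8.2e+06 = 3.90244 ms.
Per-hop propagation t_prop = 36000000/300000000 = 120 ms.
Pipeline fill: first packet needs 3·t_tx to clear all hops; remaining 22 packets each add one t_tx.
Total = (3+23-1)·t_tx + 3·t_prop = 25·3.90244 + 3·120 = 458 ms.

458 ms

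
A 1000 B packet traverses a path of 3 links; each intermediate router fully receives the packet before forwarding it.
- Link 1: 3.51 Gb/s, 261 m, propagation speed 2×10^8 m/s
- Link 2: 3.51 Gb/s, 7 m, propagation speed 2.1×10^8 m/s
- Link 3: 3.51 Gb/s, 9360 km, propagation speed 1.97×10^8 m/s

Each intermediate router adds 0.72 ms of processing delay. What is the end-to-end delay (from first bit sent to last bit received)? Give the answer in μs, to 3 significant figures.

L = 1000 × 8 = 8000 bits.
Transmission delay per hop = L/R = 8000/3510000000 = 2.2792 μs; 3 hops → 6.83761 μs.
Propagation delays (d/s per hop): 1.305, 0.0333333, 47512.7 μs; sum = 47514 μs.
Processing at 2 router(s): 2 × 0.72 ms = 1440 μs.
End-to-end = 49000 μs.

49000 μs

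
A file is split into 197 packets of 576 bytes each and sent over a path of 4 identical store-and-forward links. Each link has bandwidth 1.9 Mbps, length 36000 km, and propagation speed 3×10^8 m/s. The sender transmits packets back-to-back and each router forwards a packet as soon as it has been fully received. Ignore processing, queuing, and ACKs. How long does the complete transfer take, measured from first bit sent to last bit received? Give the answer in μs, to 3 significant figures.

965000 μs

Per-hop transmission t_tx = L/R = 4608/1900000 = 2425.26 μs.
Per-hop propagation t_prop = 36000000/300000000 = 120000 μs.
Pipeline fill: first packet needs 4·t_tx to clear all hops; remaining 196 packets each add one t_tx.
Total = (4+197-1)·t_tx + 4·t_prop = 200·2425.26 + 4·120000 = 965000 μs.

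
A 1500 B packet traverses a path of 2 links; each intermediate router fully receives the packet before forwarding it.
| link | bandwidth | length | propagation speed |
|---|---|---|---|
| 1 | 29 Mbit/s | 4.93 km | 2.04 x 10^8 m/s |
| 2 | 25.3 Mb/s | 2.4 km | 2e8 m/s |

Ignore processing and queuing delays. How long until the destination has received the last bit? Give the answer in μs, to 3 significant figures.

924 μs

L = 1500 × 8 = 12000 bits.
Transmission delays (L/R per hop): 413.793, 474.308 μs; sum = 888.101 μs.
Propagation delays (d/s per hop): 24.1667, 12 μs; sum = 36.1667 μs.
End-to-end = 924 μs.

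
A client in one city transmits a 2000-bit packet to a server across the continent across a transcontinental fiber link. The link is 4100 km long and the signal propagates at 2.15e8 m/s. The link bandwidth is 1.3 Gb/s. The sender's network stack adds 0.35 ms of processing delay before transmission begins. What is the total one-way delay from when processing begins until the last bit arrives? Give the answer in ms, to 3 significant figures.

19.4 ms

Transmission delay = L/R = 2000 / 1300000000 = 0.00153846 ms.
Propagation delay = d/s = 4100000 m / 215000000 m/s = 19.0698 ms.
Plus processing delay 0.35 ms = 0.35 ms.
Total = 19.4 ms.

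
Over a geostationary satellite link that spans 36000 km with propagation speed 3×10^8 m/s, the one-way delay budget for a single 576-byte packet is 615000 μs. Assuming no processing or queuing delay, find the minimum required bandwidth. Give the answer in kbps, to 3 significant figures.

9.31 kbps

L = 4608 bits.
Propagation delay = 36000000 / 300000000 = 120000 μs.
Transmission budget = 615000 − 120000 = 495000 μs.
R ≥ L / t_tx = 4608 bits / 0.495 s = 9.31 kbps.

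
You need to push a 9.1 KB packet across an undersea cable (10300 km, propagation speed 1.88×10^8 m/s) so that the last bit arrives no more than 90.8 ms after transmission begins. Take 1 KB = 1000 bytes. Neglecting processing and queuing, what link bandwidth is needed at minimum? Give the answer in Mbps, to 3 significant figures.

2.02 Mbps

L = 72800 bits.
Propagation delay = 10300000 / 188000000 = 54.7872 ms.
Transmission budget = 90.8 − 54.7872 = 36.0128 ms.
R ≥ L / t_tx = 72800 bits / 0.0360128 s = 2.02 Mbps.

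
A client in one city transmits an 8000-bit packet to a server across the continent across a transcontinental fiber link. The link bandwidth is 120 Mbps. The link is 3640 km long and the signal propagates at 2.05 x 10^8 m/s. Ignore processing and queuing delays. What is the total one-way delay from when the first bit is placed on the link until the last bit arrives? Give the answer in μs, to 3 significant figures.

17800 μs

Transmission delay = L/R = 8000 / 120000000 = 66.6667 μs.
Propagation delay = d/s = 3640000 m / 2.05e+08 m/s = 17756.1 μs.
Total = 17800 μs.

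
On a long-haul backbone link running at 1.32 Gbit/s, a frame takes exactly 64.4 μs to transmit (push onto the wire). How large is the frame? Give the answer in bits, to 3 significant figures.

85000 bits

L = R × t_tx = 1320000000 b/s × 6.44e-05 s = 85008 bits.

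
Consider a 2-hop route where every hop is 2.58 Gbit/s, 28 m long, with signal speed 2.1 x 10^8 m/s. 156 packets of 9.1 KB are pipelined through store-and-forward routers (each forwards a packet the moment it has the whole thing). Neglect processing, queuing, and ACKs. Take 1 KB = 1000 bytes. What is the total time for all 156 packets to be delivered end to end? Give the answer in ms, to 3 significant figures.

Per-hop transmission t_tx = L/R = 72800/2580000000 = 0.0282171 ms.
Per-hop propagation t_prop = 28/210000000 = 0.000133333 ms.
Pipeline fill: first packet needs 2·t_tx to clear all hops; remaining 155 packets each add one t_tx.
Total = (2+156-1)·t_tx + 2·t_prop = 157·0.0282171 + 2·0.000133333 = 4.43 ms.

4.43 ms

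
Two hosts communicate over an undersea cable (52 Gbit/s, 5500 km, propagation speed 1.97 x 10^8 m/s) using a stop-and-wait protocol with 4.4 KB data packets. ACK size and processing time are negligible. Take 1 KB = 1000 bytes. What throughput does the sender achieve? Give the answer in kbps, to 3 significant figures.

630 kbps

t_tx = L/R = 35200/52000000000 = 6.76923e-07 s.
t_prop = 5500000/197000000 = 0.0279188 s; RTT = 0.0558376 s.
Cycle = t_tx + RTT = 0.0558382 s.
Throughput = L / cycle = 35200 / 0.0558382 = 630 kbps.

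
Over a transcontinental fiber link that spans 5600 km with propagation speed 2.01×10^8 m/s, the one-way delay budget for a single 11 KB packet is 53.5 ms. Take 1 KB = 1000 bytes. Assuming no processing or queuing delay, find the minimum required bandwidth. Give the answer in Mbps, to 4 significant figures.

3.432 Mbps

L = 88000 bits.
Propagation delay = 5600000 / 2.01e+08 = 27.8607 ms.
Transmission budget = 53.5 − 27.8607 = 25.6393 ms.
R ≥ L / t_tx = 88000 bits / 0.0256393 s = 3.432 Mbps.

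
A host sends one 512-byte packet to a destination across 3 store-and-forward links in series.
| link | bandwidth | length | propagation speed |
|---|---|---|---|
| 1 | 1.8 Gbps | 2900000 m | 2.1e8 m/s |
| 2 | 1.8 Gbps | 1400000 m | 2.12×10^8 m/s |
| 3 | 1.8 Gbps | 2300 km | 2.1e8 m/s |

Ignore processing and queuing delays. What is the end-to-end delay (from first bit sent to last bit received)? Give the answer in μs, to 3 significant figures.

L = 512 × 8 = 4096 bits.
Transmission delay per hop = L/R = 4096/1800000000 = 2.27556 μs; 3 hops → 6.82667 μs.
Propagation delays (d/s per hop): 13809.5, 6603.77, 10952.4 μs; sum = 31365.7 μs.
End-to-end = 31400 μs.

31400 μs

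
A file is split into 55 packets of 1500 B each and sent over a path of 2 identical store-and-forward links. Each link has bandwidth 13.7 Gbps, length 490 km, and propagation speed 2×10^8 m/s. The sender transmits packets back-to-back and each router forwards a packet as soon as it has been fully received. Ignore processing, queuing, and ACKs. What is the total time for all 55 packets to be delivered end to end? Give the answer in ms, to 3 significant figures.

Per-hop transmission t_tx = L/R = 12000/13700000000 = 0.000875912 ms.
Per-hop propagation t_prop = 490000/200000000 = 2.45 ms.
Pipeline fill: first packet needs 2·t_tx to clear all hops; remaining 54 packets each add one t_tx.
Total = (2+55-1)·t_tx + 2·t_prop = 56·0.000875912 + 2·2.45 = 4.95 ms.

4.95 ms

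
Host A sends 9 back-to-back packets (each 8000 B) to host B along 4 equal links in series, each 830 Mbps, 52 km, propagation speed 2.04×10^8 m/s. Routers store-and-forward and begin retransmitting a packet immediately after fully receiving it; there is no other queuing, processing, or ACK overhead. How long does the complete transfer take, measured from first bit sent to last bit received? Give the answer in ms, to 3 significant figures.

1.94 ms

Per-hop transmission t_tx = L/R = 64000/830000000 = 0.0771084 ms.
Per-hop propagation t_prop = 52000/204000000 = 0.254902 ms.
Pipeline fill: first packet needs 4·t_tx to clear all hops; remaining 8 packets each add one t_tx.
Total = (4+9-1)·t_tx + 4·t_prop = 12·0.0771084 + 4·0.254902 = 1.94 ms.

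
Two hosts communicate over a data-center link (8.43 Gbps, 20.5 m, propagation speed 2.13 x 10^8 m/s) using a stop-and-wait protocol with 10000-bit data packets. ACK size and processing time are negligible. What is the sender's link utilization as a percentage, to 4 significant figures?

t_tx = L/R = 10000/8430000000 = 1.18624e-06 s.
t_prop = 20.5/213000000 = 9.62441e-08 s; RTT = 1.92488e-07 s.
Cycle = t_tx + RTT = 1.37873e-06 s.
Utilization = t_tx / cycle = 1.18624e-06/1.37873e-06 = 86.04 %.

86.04 %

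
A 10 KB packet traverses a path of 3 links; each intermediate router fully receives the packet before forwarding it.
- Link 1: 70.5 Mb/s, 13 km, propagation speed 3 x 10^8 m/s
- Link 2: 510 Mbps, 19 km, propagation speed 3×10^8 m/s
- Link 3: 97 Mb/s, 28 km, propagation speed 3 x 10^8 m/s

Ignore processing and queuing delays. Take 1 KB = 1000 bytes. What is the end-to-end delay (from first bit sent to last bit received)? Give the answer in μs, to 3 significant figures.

L = 80000 bits.
Transmission delays (L/R per hop): 1134.75, 156.863, 824.742 μs; sum = 2116.36 μs.
Propagation delays (d/s per hop): 43.3333, 63.3333, 93.3333 μs; sum = 200 μs.
End-to-end = 2320 μs.

2320 μs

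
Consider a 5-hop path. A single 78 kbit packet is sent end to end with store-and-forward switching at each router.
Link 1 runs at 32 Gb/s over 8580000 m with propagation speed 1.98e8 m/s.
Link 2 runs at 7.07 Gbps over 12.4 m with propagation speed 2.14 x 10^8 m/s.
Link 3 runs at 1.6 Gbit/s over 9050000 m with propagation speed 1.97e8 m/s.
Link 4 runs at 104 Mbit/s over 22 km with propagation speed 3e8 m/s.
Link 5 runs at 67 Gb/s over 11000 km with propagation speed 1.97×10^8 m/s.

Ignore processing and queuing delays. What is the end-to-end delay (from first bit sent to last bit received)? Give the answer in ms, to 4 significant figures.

146.0 ms

L = 78000 bits.
Transmission delays (L/R per hop): 0.0024375, 0.0110325, 0.04875, 0.75, 0.00116418 ms; sum = 0.813384 ms.
Propagation delays (d/s per hop): 43.3333, 5.79439e-05, 45.9391, 0.0733333, 55.8376 ms; sum = 145.183 ms.
End-to-end = 146.0 ms.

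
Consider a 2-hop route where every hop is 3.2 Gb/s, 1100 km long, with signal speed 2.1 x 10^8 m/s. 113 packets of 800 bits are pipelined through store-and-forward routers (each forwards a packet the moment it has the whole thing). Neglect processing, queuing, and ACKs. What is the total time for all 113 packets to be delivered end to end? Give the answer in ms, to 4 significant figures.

Per-hop transmission t_tx = L/R = 800/3200000000 = 0.00025 ms.
Per-hop propagation t_prop = 1100000/210000000 = 5.2381 ms.
Pipeline fill: first packet needs 2·t_tx to clear all hops; remaining 112 packets each add one t_tx.
Total = (2+113-1)·t_tx + 2·t_prop = 114·0.00025 + 2·5.2381 = 10.50 ms.

10.50 ms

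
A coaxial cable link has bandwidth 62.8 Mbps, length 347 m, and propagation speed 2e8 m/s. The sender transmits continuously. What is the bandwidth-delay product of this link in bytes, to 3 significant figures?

Propagation delay = 347 / 200000000 = 1.735e-06 s.
BDP = R × t_prop = 62800000 × 1.735e-06 = 108.958 bits.
In bytes: 108.958/8 = 13.6 bytes.

13.6 bytes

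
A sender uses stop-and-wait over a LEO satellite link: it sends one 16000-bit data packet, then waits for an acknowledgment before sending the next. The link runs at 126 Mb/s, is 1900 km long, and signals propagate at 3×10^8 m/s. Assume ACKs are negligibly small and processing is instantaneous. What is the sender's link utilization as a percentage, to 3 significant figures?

0.993 %

t_tx = L/R = 16000/126000000 = 0.000126984 s.
t_prop = 1900000/300000000 = 0.00633333 s; RTT = 0.0126667 s.
Cycle = t_tx + RTT = 0.0127937 s.
Utilization = t_tx / cycle = 0.000126984/0.0127937 = 0.993 %.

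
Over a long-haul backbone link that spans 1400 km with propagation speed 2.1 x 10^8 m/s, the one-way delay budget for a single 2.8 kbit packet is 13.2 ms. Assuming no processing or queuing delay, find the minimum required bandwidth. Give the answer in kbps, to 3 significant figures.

429 kbps

Propagation delay = 1400000 / 210000000 = 6.66667 ms.
Transmission budget = 13.2 − 6.66667 = 6.53333 ms.
R ≥ L / t_tx = 2800 bits / 0.00653333 s = 429 kbps.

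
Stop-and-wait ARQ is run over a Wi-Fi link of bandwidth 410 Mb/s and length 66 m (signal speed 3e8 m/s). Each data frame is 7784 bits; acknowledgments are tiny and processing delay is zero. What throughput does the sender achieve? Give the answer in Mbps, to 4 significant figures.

t_tx = L/R = 7784/410000000 = 1.89854e-05 s.
t_prop = 66/300000000 = 2.2e-07 s; RTT = 4.4e-07 s.
Cycle = t_tx + RTT = 1.94254e-05 s.
Throughput = L / cycle = 7784 / 1.94254e-05 = 400.7 Mbps.

400.7 Mbps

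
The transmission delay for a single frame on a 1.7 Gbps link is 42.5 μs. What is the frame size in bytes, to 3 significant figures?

L = R × t_tx = 1700000000 b/s × 4.25e-05 s = 72250 bits.
In bytes: 72250 / 8 = 9030 bytes.

9030 bytes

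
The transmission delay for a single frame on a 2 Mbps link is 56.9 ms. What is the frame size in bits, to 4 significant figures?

113800 bits

L = R × t_tx = 2000000 b/s × 0.0569 s = 113800 bits.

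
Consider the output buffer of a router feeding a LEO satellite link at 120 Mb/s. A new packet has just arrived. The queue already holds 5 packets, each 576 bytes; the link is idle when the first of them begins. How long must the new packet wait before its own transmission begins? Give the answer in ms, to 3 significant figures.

Each queued packet: L/R = 4608/120000000 = 0.0384 ms.
5 queued → 0.192 ms.
Queuing delay = 0.192 ms.

0.192 ms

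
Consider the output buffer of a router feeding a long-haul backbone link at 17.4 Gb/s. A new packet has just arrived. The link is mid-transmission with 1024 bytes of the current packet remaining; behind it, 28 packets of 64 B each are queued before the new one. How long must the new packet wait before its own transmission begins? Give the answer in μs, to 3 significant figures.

1.29 μs

Each queued packet: L/R = 512/17400000000 = 0.0294253 μs.
28 queued → 0.823908 μs.
Plus remaining 8192 bits of current packet: 0.470805 μs.
Queuing delay = 1.29 μs.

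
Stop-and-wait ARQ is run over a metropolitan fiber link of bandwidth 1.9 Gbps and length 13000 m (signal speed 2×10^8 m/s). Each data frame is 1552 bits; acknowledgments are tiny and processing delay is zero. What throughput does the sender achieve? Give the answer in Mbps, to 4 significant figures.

t_tx = L/R = 1552/1900000000 = 8.16842e-07 s.
t_prop = 13000/200000000 = 6.5e-05 s; RTT = 0.00013 s.
Cycle = t_tx + RTT = 0.000130817 s.
Throughput = L / cycle = 1552 / 0.000130817 = 11.86 Mbps.

11.86 Mbps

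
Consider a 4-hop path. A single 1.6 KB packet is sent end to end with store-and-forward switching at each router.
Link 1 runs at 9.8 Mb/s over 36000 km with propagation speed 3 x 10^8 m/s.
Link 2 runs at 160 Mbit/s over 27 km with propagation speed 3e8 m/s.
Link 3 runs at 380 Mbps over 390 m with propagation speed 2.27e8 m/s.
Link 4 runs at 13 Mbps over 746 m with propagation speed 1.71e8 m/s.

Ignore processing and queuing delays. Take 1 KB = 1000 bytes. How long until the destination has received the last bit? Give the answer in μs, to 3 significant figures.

L = 12800 bits.
Transmission delays (L/R per hop): 1306.12, 80, 33.6842, 984.615 μs; sum = 2404.42 μs.
Propagation delays (d/s per hop): 120000, 90, 1.71806, 4.36257 μs; sum = 120096 μs.
End-to-end = 123000 μs.

123000 μs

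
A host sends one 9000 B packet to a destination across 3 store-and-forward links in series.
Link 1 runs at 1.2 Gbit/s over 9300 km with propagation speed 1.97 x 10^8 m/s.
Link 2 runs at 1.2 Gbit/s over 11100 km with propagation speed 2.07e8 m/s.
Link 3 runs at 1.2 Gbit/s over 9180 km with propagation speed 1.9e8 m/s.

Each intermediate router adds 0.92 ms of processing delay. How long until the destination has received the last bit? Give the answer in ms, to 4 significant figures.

151.2 ms

L = 9000 × 8 = 72000 bits.
Transmission delay per hop = L/R = 72000/1200000000 = 0.06 ms; 3 hops → 0.18 ms.
Propagation delays (d/s per hop): 47.2081, 53.6232, 48.3158 ms; sum = 149.147 ms.
Processing at 2 router(s): 2 × 0.92 ms = 1.84 ms.
End-to-end = 151.2 ms.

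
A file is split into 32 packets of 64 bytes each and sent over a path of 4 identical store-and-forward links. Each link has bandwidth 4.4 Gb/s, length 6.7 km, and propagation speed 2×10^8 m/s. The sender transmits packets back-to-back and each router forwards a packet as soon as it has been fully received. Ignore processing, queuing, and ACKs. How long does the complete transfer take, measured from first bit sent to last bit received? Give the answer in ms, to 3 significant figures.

0.138 ms

Per-hop transmission t_tx = L/R = 512/4400000000 = 0.000116364 ms.
Per-hop propagation t_prop = 6700/200000000 = 0.0335 ms.
Pipeline fill: first packet needs 4·t_tx to clear all hops; remaining 31 packets each add one t_tx.
Total = (4+32-1)·t_tx + 4·t_prop = 35·0.000116364 + 4·0.0335 = 0.138 ms.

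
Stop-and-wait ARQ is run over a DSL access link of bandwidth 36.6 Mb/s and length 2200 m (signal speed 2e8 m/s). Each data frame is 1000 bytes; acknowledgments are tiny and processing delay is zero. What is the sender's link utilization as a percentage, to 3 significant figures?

90.9 %

t_tx = L/R = 8000/36600000 = 0.000218579 s.
t_prop = 2200/200000000 = 1.1e-05 s; RTT = 2.2e-05 s.
Cycle = t_tx + RTT = 0.000240579 s.
Utilization = t_tx / cycle = 0.000218579/0.000240579 = 90.9 %.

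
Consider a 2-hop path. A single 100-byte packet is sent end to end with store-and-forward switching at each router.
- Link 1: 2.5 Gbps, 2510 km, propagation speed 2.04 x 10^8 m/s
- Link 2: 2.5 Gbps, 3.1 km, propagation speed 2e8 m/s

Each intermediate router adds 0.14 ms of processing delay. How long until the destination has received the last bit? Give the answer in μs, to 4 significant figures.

12460 μs

L = 100 × 8 = 800 bits.
Transmission delay per hop = L/R = 800/2500000000 = 0.32 μs; 2 hops → 0.64 μs.
Propagation delays (d/s per hop): 12303.9, 15.5 μs; sum = 12319.4 μs.
Processing at 1 router(s): 1 × 0.14 ms = 140 μs.
End-to-end = 12460 μs.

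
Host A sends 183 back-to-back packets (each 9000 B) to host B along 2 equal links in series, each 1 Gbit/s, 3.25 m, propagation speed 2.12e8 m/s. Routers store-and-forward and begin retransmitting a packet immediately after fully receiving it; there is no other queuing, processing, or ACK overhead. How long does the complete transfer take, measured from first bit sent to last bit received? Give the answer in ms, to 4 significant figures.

13.25 ms

Per-hop transmission t_tx = L/R = 72000/1000000000 = 0.072 ms.
Per-hop propagation t_prop = 3.25/212000000 = 1.53302e-05 ms.
Pipeline fill: first packet needs 2·t_tx to clear all hops; remaining 182 packets each add one t_tx.
Total = (2+183-1)·t_tx + 2·t_prop = 184·0.072 + 2·1.53302e-05 = 13.25 ms.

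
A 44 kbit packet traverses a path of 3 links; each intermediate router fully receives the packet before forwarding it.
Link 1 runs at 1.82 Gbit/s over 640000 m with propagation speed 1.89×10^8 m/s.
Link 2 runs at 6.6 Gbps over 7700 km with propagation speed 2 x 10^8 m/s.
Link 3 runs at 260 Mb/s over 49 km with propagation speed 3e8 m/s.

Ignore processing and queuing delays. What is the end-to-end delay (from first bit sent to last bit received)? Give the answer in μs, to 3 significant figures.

42200 μs

L = 44000 bits.
Transmission delays (L/R per hop): 24.1758, 6.66667, 169.231 μs; sum = 200.073 μs.
Propagation delays (d/s per hop): 3386.24, 38500, 163.333 μs; sum = 42049.6 μs.
End-to-end = 42200 μs.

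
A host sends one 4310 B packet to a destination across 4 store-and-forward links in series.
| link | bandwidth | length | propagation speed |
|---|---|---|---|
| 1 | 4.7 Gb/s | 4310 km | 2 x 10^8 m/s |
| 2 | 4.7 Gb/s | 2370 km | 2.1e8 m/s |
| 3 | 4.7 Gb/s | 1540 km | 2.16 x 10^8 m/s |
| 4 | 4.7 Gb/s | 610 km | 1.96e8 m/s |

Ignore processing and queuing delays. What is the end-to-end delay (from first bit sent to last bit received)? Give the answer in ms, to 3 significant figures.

L = 4310 × 8 = 34480 bits.
Transmission delay per hop = L/R = 34480/4700000000 = 0.00733617 ms; 4 hops → 0.0293447 ms.
Propagation delays (d/s per hop): 21.55, 11.2857, 7.12963, 3.11224 ms; sum = 43.0776 ms.
End-to-end = 43.1 ms.

43.1 ms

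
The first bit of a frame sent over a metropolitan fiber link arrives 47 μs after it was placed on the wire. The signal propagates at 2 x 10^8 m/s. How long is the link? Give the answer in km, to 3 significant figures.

9.40 km

d = s × t_prop = 200000000 × 4.7e-05 = 9.40 km.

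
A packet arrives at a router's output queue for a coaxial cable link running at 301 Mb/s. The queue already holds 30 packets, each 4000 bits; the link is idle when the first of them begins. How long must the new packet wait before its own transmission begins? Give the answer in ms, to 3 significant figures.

Each queued packet: L/R = 4000/301000000 = 0.013289 ms.
30 queued → 0.398671 ms.
Queuing delay = 0.399 ms.

0.399 ms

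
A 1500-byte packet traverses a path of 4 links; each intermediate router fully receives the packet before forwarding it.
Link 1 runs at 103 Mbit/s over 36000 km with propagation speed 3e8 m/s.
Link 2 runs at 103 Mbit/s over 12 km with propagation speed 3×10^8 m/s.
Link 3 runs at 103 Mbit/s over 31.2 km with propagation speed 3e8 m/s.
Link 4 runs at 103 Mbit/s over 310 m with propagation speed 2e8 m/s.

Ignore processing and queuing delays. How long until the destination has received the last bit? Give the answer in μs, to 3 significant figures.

L = 1500 × 8 = 12000 bits.
Transmission delay per hop = L/R = 12000/103000000 = 116.505 μs; 4 hops → 466.019 μs.
Propagation delays (d/s per hop): 120000, 40, 104, 1.55 μs; sum = 120146 μs.
End-to-end = 121000 μs.

121000 μs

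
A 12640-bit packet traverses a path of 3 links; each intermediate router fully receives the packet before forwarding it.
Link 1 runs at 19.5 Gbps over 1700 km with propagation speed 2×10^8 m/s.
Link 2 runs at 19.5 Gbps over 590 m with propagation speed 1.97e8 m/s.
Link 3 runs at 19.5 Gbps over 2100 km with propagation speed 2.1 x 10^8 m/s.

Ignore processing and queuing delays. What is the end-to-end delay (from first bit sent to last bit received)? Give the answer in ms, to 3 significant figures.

Transmission delay per hop = L/R = 12640/19500000000 = 0.000648205 ms; 3 hops → 0.00194462 ms.
Propagation delays (d/s per hop): 8.5, 0.00299492, 10 ms; sum = 18.503 ms.
End-to-end = 18.5 ms.

18.5 ms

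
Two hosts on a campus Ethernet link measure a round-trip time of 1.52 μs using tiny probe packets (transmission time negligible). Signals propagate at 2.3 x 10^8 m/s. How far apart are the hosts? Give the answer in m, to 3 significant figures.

One-way propagation = RTT/2 = 0.76 μs.
d = s × t = 2.3e+08 × 7.6e-07 = 175 m.

175 m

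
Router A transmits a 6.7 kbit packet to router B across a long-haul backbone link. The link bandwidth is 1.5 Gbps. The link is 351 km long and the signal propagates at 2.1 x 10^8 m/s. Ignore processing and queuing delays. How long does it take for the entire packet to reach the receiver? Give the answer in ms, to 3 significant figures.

L = 6700 bits.
Transmission delay = L/R = 6700 / 1500000000 = 0.00446667 ms.
Propagation delay = d/s = 351000 m / 210000000 m/s = 1.67143 ms.
Total = 1.68 ms.

1.68 ms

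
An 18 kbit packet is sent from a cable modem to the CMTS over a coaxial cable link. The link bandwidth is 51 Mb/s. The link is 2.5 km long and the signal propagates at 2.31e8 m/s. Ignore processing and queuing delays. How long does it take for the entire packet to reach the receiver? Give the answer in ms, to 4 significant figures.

L = 18000 bits.
Transmission delay = L/R = 18000 / 51000000 = 0.352941 ms.
Propagation delay = d/s = 2500 m / 231000000 m/s = 0.0108225 ms.
Total = 0.3638 ms.

0.3638 ms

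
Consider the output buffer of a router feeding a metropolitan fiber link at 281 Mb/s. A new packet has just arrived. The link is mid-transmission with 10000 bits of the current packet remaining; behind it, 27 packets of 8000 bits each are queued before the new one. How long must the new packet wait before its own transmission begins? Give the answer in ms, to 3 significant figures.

Each queued packet: L/R = 8000/281000000 = 0.0284698 ms.
27 queued → 0.768683 ms.
Plus remaining 10000 bits of current packet: 0.0355872 ms.
Queuing delay = 0.804 ms.

0.804 ms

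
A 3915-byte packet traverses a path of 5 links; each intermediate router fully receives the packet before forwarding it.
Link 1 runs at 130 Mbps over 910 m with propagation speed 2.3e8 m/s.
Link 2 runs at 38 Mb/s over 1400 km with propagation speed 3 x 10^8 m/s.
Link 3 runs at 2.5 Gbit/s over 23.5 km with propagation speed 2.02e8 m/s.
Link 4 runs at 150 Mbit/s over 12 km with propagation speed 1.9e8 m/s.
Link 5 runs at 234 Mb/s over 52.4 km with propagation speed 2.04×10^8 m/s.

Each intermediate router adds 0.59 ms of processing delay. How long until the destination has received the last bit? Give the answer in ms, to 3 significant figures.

L = 3915 × 8 = 31320 bits.
Transmission delays (L/R per hop): 0.240923, 0.824211, 0.012528, 0.2088, 0.133846 ms; sum = 1.42031 ms.
Propagation delays (d/s per hop): 0.00395652, 4.66667, 0.116337, 0.0631579, 0.256863 ms; sum = 5.10698 ms.
Processing at 4 router(s): 4 × 0.59 ms = 2.36 ms.
End-to-end = 8.89 ms.

8.89 ms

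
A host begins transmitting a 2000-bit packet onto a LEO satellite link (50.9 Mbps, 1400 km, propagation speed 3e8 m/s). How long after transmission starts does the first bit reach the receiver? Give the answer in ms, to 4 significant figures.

4.667 ms

First bit experiences only propagation delay: d/s = 1400000/300000000 = 4.667 ms.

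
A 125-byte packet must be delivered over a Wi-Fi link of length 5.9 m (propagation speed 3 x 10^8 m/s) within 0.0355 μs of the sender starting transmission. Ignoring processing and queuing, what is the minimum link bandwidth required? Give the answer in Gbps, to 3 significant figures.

63.2 Gbps

L = 1000 bits.
Propagation delay = 5.9 / 300000000 = 0.0196667 μs.
Transmission budget = 0.0355 − 0.0196667 = 0.0158333 μs.
R ≥ L / t_tx = 1000 bits / 1.58333e-08 s = 63.2 Gbps.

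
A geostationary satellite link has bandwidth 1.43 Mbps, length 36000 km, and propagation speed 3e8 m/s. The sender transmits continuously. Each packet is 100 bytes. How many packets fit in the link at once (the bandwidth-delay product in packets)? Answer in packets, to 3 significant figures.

215 packets

Propagation delay = 36000000 / 300000000 = 0.12 s.
BDP = R × t_prop = 1430000 × 0.12 = 171600 bits.
In packets of 800 bits: 215 packets.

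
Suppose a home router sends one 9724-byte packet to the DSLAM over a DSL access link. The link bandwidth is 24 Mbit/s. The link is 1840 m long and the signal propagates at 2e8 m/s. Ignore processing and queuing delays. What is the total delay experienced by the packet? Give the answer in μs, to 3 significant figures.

3250 μs

L = 9724 × 8 = 77792 bits.
Transmission delay = L/R = 77792 / 24000000 = 3241.33 μs.
Propagation delay = d/s = 1840 m / 200000000 m/s = 9.2 μs.
Total = 3250 μs.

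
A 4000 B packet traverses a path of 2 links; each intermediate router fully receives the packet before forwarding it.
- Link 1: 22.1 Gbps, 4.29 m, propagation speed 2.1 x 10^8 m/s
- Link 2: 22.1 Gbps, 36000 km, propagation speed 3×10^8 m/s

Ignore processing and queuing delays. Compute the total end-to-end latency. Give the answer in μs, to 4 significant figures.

120000 μs

L = 4000 × 8 = 32000 bits.
Transmission delay per hop = L/R = 32000/22100000000 = 1.44796 μs; 2 hops → 2.89593 μs.
Propagation delays (d/s per hop): 0.0204286, 120000 μs; sum = 120000 μs.
End-to-end = 120000 μs.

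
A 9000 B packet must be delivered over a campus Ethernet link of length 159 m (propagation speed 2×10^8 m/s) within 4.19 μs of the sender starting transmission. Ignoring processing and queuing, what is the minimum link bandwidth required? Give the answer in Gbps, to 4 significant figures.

21.21 Gbps

L = 72000 bits.
Propagation delay = 159 / 200000000 = 0.795 μs.
Transmission budget = 4.19 − 0.795 = 3.395 μs.
R ≥ L / t_tx = 72000 bits / 3.395e-06 s = 21.21 Gbps.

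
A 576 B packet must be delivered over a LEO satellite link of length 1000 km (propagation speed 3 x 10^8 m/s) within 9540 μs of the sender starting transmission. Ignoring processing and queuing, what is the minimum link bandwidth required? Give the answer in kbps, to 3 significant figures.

L = 4608 bits.
Propagation delay = 1000000 / 300000000 = 3333.33 μs.
Transmission budget = 9540 − 3333.33 = 6206.67 μs.
R ≥ L / t_tx = 4608 bits / 0.00620667 s = 742 kbps.

742 kbps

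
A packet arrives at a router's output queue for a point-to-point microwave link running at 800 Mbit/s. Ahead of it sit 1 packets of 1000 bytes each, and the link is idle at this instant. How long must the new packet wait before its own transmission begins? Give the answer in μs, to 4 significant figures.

Each queued packet: L/R = 8000/800000000 = 10 μs.
1 queued → 10 μs.
Queuing delay = 10.00 μs.

10.00 μs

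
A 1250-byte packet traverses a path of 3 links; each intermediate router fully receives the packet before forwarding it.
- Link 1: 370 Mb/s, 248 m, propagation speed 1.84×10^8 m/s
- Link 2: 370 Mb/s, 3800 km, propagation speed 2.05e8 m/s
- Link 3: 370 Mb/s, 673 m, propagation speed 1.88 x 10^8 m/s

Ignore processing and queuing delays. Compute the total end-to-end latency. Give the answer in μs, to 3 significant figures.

18600 μs

L = 1250 × 8 = 10000 bits.
Transmission delay per hop = L/R = 10000/370000000 = 27.027 μs; 3 hops → 81.0811 μs.
Propagation delays (d/s per hop): 1.34783, 18536.6, 3.57979 μs; sum = 18541.5 μs.
End-to-end = 18600 μs.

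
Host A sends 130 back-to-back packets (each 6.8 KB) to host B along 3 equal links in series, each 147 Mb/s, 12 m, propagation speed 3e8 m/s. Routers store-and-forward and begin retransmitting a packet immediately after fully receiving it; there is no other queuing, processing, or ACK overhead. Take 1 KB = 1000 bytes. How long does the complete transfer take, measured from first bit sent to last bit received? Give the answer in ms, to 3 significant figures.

48.8 ms

Per-hop transmission t_tx = L/R = 54400/147000000 = 0.370068 ms.
Per-hop propagation t_prop = 12/300000000 = 4e-05 ms.
Pipeline fill: first packet needs 3·t_tx to clear all hops; remaining 129 packets each add one t_tx.
Total = (3+130-1)·t_tx + 3·t_prop = 132·0.370068 + 3·4e-05 = 48.8 ms.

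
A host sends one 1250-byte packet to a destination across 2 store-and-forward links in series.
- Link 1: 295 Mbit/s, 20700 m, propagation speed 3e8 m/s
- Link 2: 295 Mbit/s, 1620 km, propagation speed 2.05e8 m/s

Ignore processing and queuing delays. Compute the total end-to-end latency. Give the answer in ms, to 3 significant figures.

8.04 ms

L = 1250 × 8 = 10000 bits.
Transmission delay per hop = L/R = 10000/295000000 = 0.0338983 ms; 2 hops → 0.0677966 ms.
Propagation delays (d/s per hop): 0.069, 7.90244 ms; sum = 7.97144 ms.
End-to-end = 8.04 ms.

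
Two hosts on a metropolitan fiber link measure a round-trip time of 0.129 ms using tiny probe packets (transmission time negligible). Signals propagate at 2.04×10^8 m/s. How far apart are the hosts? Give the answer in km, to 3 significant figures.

13.2 km

One-way propagation = RTT/2 = 0.0645 ms.
d = s × t = 204000000 × 6.45e-05 = 13.2 km.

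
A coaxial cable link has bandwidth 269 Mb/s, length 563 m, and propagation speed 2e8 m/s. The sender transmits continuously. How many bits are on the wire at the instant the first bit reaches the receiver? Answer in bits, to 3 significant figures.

Propagation delay = 563 / 200000000 = 2.815e-06 s.
BDP = R × t_prop = 269000000 × 2.815e-06 = 757.235 bits.

757 bits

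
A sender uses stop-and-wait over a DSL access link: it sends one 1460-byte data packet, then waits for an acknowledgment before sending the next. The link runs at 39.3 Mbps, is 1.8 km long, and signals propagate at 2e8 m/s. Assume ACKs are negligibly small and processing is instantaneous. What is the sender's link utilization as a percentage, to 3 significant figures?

94.3 %

t_tx = L/R = 11680/39300000 = 0.000297201 s.
t_prop = 1800/200000000 = 9e-06 s; RTT = 1.8e-05 s.
Cycle = t_tx + RTT = 0.000315201 s.
Utilization = t_tx / cycle = 0.000297201/0.000315201 = 94.3 %.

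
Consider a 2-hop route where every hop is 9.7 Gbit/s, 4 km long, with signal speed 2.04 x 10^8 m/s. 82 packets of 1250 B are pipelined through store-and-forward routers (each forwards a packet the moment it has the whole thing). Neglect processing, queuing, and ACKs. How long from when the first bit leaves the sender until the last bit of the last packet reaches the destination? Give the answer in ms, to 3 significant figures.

0.125 ms

Per-hop transmission t_tx = L/R = 10000/9700000000 = 0.00103093 ms.
Per-hop propagation t_prop = 4000/204000000 = 0.0196078 ms.
Pipeline fill: first packet needs 2·t_tx to clear all hops; remaining 81 packets each add one t_tx.
Total = (2+82-1)·t_tx + 2·t_prop = 83·0.00103093 + 2·0.0196078 = 0.125 ms.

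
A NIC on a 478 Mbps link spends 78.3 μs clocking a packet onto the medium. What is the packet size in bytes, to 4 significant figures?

L = R × t_tx = 478000000 b/s × 7.83e-05 s = 37427.4 bits.
In bytes: 37427.4 / 8 = 4678 bytes.

4678 bytes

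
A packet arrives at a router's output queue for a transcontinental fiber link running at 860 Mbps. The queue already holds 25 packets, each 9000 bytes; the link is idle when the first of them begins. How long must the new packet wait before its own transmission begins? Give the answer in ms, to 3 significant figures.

Each queued packet: L/R = 72000/860000000 = 0.0837209 ms.
25 queued → 2.09302 ms.
Queuing delay = 2.09 ms.

2.09 ms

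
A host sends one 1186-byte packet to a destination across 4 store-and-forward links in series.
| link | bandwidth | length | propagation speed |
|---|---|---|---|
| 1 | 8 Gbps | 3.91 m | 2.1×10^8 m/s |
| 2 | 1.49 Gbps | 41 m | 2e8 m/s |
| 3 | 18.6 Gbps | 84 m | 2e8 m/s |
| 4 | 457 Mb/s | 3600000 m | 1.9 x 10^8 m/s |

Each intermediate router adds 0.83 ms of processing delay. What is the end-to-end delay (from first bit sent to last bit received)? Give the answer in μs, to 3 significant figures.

L = 1186 × 8 = 9488 bits.
Transmission delays (L/R per hop): 1.186, 6.36779, 0.510108, 20.7615 μs; sum = 28.8254 μs.
Propagation delays (d/s per hop): 0.018619, 0.205, 0.42, 18947.4 μs; sum = 18948 μs.
Processing at 3 router(s): 3 × 0.83 ms = 2490 μs.
End-to-end = 21500 μs.

21500 μs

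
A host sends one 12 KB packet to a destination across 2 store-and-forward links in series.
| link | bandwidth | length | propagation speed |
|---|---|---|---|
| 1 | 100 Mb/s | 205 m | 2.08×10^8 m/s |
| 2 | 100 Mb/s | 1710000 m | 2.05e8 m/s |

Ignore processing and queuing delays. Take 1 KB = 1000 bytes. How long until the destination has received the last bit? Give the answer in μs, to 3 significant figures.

10300 μs

L = 96000 bits.
Transmission delay per hop = L/R = 96000/100000000 = 960 μs; 2 hops → 1920 μs.
Propagation delays (d/s per hop): 0.985577, 8341.46 μs; sum = 8342.45 μs.
End-to-end = 10300 μs.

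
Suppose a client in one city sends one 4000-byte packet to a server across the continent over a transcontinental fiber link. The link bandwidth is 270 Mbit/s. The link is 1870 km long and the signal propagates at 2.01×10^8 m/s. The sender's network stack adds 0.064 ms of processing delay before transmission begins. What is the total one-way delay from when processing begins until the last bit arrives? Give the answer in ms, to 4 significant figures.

9.486 ms

L = 4000 × 8 = 32000 bits.
Transmission delay = L/R = 32000 / 270000000 = 0.118519 ms.
Propagation delay = d/s = 1870000 m / 2.01e+08 m/s = 9.30348 ms.
Plus processing delay 0.064 ms = 0.064 ms.
Total = 9.486 ms.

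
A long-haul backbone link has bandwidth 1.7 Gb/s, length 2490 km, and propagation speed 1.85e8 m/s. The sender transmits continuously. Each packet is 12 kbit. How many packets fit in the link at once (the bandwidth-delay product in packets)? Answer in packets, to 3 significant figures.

1910 packets

Propagation delay = 2490000 / 185000000 = 0.0134595 s.
BDP = R × t_prop = 1700000000 × 0.0134595 = 22881100 bits.
In packets of 12000 bits: 1910 packets.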